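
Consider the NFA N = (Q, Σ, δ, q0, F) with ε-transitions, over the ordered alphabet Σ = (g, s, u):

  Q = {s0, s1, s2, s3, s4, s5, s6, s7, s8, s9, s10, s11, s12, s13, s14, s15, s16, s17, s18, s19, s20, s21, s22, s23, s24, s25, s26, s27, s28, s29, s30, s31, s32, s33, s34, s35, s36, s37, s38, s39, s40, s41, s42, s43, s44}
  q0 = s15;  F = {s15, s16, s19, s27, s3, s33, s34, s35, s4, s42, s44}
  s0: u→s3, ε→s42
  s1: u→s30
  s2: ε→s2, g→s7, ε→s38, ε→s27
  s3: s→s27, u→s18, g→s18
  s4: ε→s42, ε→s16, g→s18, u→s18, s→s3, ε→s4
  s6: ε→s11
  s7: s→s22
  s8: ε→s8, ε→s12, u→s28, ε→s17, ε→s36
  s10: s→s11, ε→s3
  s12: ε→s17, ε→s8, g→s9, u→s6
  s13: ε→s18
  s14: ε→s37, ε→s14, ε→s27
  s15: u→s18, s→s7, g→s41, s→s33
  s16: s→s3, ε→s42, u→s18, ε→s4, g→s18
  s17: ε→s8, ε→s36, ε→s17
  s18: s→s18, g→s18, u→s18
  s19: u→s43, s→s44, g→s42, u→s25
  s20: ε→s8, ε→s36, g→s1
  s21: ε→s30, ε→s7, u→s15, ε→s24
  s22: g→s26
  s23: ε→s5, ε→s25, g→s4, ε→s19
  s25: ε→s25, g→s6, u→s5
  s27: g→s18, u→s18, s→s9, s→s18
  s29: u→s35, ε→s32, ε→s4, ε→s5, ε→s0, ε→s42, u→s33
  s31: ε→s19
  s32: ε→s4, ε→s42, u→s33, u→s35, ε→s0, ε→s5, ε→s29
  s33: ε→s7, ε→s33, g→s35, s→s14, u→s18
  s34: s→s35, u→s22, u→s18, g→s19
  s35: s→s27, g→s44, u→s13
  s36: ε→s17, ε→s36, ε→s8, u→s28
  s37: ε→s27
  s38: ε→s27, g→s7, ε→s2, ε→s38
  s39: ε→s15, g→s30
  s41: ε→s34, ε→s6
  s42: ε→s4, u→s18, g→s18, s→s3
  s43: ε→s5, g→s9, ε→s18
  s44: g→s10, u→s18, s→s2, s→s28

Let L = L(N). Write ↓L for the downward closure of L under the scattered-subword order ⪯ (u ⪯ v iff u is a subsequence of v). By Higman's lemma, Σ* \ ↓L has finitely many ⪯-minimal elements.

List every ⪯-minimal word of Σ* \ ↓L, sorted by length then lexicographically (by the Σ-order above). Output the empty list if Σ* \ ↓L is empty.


|Q|=45, |F|=11, |δ|=122 (59 ε).
min D↑ (10 st, q0=0, F={3}): 0:g→1,s→2,u→3 1:g→4,s→5,u→3 2:g→5,s→6,u→3 3:g→3,s→3,u→3 4:g→7,s→8,u→3 5:g→8,s→6,u→3 6:g→3,s→3,u→3 7:g→3,s→9,u→3 8:g→9,s→6,u→3 9:g→3,s→6,u→3 [Hopcroft].
'u': N↓-sim [29, 10] end={s11,s13,s18,s22,s25,s26,s43,s5,s6,s9} — reject; 1/1 deletions ∈↓L.
'ssg': run [29, 18, 12, 4] end={s18,s22,s26,s7} — reject; 3/3 del acc.
'sss': |S_i|=[29, 18, 12, 4] end={s18,s22,s26,s9} rej; 3/3 deletions ∈↓L.
'gggg': |S_i|=[29, 25, 21, 13, 2] end={s18,s26} rej; 4/4 single-dels accept.
4 words, ⪯-incomp.

min(Σ*\↓L) = [u, ssg, sss, gggg].


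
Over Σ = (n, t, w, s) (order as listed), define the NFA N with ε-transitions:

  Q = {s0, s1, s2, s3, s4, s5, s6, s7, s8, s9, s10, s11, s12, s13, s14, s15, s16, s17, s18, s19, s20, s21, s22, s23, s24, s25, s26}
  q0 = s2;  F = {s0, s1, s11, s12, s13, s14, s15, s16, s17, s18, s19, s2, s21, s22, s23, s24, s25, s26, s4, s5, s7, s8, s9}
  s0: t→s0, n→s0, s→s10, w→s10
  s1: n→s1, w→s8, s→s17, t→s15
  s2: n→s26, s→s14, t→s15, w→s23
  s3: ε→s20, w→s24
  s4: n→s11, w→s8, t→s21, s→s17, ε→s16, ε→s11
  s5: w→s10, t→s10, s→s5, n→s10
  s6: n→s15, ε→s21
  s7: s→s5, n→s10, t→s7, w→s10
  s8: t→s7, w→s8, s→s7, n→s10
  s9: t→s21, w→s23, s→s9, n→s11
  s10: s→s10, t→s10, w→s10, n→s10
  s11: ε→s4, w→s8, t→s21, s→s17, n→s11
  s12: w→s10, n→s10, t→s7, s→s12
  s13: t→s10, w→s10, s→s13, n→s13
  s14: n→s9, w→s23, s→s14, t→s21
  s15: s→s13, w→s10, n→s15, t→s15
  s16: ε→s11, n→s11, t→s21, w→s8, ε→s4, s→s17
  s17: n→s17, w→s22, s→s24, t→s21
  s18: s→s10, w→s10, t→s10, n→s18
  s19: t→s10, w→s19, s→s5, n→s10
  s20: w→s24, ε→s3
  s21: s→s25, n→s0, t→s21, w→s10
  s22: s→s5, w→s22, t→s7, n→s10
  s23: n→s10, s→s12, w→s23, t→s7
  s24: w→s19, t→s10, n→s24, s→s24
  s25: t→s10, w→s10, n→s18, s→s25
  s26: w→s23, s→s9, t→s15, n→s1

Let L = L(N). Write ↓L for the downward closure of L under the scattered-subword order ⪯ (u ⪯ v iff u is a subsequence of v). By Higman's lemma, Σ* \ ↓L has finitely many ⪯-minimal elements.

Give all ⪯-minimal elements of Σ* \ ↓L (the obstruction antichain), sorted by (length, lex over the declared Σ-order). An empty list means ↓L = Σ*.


Antichain: [tw, wn, tst, wsw, stns, nnsst].

|Q|=27, |F|=23, |δ|=107 (8 ε).
min D↑ (22 st, q0=0, F={7}): 0:n→1,t→2,w→3,s→4 1:n→5,t→2,w→3,s→6 2:n→2,t→2,w→7,s→8 3:n→7,t→9,w→3,s→10 4:n→6,t→11,w→3,s→4 5:n→5,t→2,w→12,s→13 6:n→14,t→11,w→3,s→6 7:n→7,t→7,w→7,s→7 8:n→8,t→7,w→7,s→8 9:n→7,t→9,w→7,s→15 10:n→7,t→9,w→7,s→10 11:n→16,t→11,w→7,s→17 12:n→7,t→9,w→12,s→9 13:n→13,t→11,w→18,s→19 14:n→14,t→11,w→12,s→13 15:n→7,t→7,w→7,s→15 16:n→16,t→16,w→7,s→7 17:n→20,t→7,w→7,s→17 18:n→7,t→9,w→18,s→15 19:n→19,t→7,w→21,s→19 20:n→20,t→7,w→7,s→7 21:n→7,t→7,w→21,s→15 [Hopcroft].
'tw': run [24, 9, 1] end={s10} — reject; 2/2 deletions ∈↓L.
'wn': run [24, 8, 1] end={s10} ∉↓L; 2/2 single-dels accept.
'tst': N↓-sim [24, 9, 5, 1] end={s10} rej; 3/3 del acc.
'wsw': N↓-sim [24, 8, 4, 1] end={s10} — reject; 3/3 deletions ∈↓L.
'stns': run [24, 20, 7, 3, 1] end={s10} ∉↓L; 4/4 deletions ∈↓L.
'nnsst': run [24, 22, 18, 12, 7, 1] end={s10} rej; 5/5 deletions ∈↓L.
6 words, ⪯-incomp.


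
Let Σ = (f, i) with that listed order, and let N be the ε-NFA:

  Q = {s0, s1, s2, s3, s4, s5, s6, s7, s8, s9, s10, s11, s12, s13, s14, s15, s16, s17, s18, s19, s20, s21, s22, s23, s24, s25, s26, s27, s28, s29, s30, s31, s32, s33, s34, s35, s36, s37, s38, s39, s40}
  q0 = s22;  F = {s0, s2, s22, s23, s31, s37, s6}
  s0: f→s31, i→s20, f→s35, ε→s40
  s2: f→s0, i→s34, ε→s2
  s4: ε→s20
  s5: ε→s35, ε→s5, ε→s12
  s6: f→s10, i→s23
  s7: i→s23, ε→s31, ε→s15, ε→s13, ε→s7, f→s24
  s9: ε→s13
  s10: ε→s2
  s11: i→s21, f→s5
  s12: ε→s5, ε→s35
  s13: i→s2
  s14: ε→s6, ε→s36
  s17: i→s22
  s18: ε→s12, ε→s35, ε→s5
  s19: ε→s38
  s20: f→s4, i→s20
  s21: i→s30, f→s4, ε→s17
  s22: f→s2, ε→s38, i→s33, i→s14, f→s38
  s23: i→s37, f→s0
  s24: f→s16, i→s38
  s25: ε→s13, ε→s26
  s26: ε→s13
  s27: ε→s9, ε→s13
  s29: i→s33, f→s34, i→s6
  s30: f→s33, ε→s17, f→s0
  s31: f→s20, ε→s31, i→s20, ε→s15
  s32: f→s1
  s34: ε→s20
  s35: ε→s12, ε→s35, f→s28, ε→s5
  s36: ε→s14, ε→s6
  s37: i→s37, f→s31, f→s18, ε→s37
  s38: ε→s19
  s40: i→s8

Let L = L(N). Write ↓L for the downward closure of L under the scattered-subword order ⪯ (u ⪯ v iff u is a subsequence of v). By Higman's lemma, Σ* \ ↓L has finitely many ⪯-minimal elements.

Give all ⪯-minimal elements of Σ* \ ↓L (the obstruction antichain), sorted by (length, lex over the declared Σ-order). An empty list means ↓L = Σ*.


Antichain: [fi, ffff, iifff, iiiff].

|Q|=41, |F|=7, |δ|=76 (38 ε).
min D↑ (8 st, q0=0, F={4}): 0:f→1,i→2 1:f→3,i→4 2:f→1,i→5 3:f→6,i→4 4:f→4,i→4 5:f→3,i→7 6:f→4,i→4 7:f→6,i→7 (ε-aug+det+¬).
'fi': |S_i|=[24, 17, 4] end={s20,s34,s4,s8} rej; 2/2 deletions ∈↓L.
'ffff': N↓-sim [24, 17, 11, 8, 3] end={s20,s28,s4} rej; 4/4 single-dels accept.
'iifff': run [24, 21, 15, 12, 8, 3] end={s20,s28,s4} — reject; 5/5 single-dels accept.
'iiiff': run [24, 21, 15, 11, 9, 3] end={s20,s28,s4} rej; 5/5 deletions ∈↓L.
4 minimals (antichain).


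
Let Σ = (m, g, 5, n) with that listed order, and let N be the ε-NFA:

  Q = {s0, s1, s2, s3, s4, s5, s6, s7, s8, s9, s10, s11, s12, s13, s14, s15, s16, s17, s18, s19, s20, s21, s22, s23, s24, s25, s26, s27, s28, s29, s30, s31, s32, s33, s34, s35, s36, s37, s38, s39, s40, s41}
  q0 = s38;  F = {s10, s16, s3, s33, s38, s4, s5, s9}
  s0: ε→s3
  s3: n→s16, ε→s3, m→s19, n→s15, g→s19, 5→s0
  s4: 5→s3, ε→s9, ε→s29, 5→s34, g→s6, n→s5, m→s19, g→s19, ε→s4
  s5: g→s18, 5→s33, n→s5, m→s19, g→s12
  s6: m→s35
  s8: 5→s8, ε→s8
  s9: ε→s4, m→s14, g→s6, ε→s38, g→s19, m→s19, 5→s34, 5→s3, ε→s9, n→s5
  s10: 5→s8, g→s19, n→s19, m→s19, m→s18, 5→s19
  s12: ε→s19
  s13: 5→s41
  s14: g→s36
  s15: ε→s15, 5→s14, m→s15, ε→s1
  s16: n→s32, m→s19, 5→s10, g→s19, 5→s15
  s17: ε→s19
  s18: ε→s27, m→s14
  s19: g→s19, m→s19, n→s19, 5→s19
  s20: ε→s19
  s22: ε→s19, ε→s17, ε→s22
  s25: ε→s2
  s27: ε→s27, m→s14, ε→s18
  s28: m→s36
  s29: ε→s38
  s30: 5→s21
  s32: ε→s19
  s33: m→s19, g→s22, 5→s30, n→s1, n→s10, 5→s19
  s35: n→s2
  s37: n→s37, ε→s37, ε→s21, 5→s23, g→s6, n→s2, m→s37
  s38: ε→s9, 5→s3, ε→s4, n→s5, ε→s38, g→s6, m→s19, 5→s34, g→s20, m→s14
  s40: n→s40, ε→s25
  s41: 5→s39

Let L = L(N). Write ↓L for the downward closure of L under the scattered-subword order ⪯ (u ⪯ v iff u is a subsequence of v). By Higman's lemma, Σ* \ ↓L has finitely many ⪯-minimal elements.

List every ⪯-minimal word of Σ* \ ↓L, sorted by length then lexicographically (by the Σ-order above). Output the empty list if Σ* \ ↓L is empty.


A = [m, g, 5nn, n55].

|Q|=42, |F|=8, |δ|=98 (29 ε).
min D↑ (7 st, q0=0, F={1}): 0:m→1,g→1,5→2,n→3 1:m→1,g→1,5→1,n→1 2:m→1,g→1,5→2,n→4 3:m→1,g→1,5→5,n→3 4:m→1,g→1,5→6,n→1 5:m→1,g→1,5→1,n→6 6:m→1,g→1,5→1,n→1 (ε-aug+det+¬).
'm': run [29, 9] end={s1,s14,s15,s18,s19,s2,s27,s35,s36} rej; 1/1 del acc.
'g': |S_i|=[29, 12] end={s12,s14,s17,s18,s19,s2,s20,s22,s27,s35,s36,s6} — reject; 1/1 single-dels accept.
'5nn': N↓-sim [29, 19, 11, 2] end={s19,s32} — reject; 3/3 del acc.
'n55': N↓-sim [29, 19, 14, 6] end={s14,s19,s21,s30,s36,s8} rej; 3/3 del acc.
4 minimals (antichain).


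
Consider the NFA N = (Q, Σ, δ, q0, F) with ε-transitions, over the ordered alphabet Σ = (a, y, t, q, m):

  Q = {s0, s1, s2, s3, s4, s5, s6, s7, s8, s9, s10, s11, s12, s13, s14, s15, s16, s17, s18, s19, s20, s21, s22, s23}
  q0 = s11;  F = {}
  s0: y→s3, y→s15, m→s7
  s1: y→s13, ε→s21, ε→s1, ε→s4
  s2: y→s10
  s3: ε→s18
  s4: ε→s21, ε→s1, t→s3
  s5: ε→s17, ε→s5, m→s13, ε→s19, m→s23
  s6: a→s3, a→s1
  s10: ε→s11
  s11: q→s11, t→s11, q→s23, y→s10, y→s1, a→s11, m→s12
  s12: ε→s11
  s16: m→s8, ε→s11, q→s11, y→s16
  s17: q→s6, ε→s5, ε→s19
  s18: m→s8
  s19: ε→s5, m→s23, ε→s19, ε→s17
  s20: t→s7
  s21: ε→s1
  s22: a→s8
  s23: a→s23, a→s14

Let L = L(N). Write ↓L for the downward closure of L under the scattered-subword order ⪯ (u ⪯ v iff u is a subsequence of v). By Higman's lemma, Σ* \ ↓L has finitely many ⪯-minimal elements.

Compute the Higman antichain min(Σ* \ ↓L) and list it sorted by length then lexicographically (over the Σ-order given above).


A = [ε].

|Q|=24, |F|=0, |δ|=45 (18 ε).
min D↑ (1 st, q0=0, F={0}): 0:a→0,y→0,t→0,q→0,m→0 (ε-aug+det+¬).
ε ∈ L(D↑) ⇒ ↓L = ∅.


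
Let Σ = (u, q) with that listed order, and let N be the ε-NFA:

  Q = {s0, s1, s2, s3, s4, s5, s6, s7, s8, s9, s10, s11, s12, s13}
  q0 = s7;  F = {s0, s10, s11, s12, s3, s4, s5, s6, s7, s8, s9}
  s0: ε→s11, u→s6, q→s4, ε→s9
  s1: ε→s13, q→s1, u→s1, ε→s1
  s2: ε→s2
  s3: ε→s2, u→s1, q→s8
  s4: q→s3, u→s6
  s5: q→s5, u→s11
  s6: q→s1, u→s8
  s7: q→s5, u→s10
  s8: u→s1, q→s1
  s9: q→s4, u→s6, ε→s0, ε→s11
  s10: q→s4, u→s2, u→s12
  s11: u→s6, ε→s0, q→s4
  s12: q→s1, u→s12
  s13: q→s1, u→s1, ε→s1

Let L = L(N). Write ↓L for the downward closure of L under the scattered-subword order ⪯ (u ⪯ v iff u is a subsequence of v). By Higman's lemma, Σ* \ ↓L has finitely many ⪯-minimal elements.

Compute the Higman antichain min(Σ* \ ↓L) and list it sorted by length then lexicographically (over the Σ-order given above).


min(Σ*\↓L) = [uuq, uqqu, uquuu, uqqqq, quuuu].

|Q|=14, |F|=11, |δ|=37 (10 ε).
min D↑ (10 st, q0=0, F={6}): 0:u→1,q→2 1:u→3,q→4 2:u→5,q→2 3:u→3,q→6 4:u→7,q→8 5:u→7,q→4 6:u→6,q→6 7:u→9,q→6 8:u→6,q→9 9:u→6,q→6 [Hopcroft].
'uuq': N↓-sim [14, 12, 6, 2] end={s1,s13} — reject; 3/3 deletions ∈↓L.
'uqqu': N↓-sim [14, 12, 7, 5, 2] end={s1,s13} rej; 4/4 del acc.
'uquuu': |S_i|=[14, 12, 7, 4, 3, 2] end={s1,s13} ∉↓L; 5/5 deletions ∈↓L.
'uqqqq': N↓-sim [14, 12, 7, 5, 3, 2] end={s1,s13} ∉↓L; 5/5 single-dels accept.
'quuuu': N↓-sim [14, 11, 10, 4, 3, 2] end={s1,s13} ∉↓L; 5/5 single-dels accept.
5 minimals (antichain).


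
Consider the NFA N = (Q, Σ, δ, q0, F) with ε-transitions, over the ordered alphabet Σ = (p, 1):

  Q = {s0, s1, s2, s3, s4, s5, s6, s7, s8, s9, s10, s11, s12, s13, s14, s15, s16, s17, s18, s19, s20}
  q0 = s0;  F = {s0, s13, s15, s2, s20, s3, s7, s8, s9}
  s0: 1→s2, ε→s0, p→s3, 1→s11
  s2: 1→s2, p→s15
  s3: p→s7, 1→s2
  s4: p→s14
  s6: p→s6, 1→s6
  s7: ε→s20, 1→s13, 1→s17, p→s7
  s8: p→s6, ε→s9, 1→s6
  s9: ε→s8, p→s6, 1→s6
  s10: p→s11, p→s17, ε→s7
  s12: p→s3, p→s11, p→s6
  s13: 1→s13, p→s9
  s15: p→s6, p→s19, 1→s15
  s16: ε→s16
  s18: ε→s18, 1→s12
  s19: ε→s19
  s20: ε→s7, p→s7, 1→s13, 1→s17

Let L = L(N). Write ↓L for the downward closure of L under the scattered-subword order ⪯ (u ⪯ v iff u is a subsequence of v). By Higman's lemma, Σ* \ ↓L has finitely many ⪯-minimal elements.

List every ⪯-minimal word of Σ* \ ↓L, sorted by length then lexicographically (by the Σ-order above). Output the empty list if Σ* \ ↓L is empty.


|Q|=21, |F|=9, |δ|=40 (9 ε).
min D↑ (8 st, q0=0, F={6}): 0:p→1,1→2 1:p→3,1→2 2:p→4,1→2 3:p→3,1→5 4:p→6,1→4 5:p→7,1→5 6:p→6,1→6 7:p→6,1→6 [Hopcroft].
'1pp': |S_i|=[13, 9, 5, 2] end={s19,s6} — reject; 3/3 single-dels accept.
'pp1p1': |S_i|=[13, 11, 9, 7, 4, 1] end={s6} — reject; 5/5 deletions ∈↓L.
2 minimals (antichain).

Antichain: [1pp, pp1p1].


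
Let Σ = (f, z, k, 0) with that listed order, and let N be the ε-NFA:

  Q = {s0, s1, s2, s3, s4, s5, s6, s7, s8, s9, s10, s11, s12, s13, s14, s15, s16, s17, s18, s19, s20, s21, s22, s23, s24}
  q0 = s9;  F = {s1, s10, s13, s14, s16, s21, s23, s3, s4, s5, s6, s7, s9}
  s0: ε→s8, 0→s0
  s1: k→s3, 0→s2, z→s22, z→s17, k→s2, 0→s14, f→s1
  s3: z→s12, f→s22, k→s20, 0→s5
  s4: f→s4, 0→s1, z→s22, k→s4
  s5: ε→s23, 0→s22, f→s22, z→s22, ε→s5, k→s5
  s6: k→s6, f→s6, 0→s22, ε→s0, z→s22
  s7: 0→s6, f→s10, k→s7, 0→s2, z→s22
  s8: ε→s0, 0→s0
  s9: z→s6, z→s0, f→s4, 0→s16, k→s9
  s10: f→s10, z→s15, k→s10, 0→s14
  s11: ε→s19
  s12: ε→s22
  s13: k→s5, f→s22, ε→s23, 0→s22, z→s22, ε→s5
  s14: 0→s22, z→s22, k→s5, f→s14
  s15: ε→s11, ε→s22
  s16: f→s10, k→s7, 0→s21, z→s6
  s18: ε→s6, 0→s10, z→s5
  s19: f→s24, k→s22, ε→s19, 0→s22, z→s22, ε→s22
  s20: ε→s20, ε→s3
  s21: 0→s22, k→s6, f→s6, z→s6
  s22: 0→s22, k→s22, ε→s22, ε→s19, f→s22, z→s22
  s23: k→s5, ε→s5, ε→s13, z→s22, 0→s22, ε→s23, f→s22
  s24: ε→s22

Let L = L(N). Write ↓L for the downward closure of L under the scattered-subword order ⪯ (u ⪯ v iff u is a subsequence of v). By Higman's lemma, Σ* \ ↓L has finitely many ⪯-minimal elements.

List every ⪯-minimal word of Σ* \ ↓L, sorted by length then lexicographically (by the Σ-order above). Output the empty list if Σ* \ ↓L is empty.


|Q|=25, |F|=13, |δ|=91 (22 ε).
min D↑ (12 st, q0=0, F={4}): 0:f→1,z→2,k→0,0→3 1:f→1,z→4,k→1,0→5 2:f→2,z→4,k→2,0→4 3:f→6,z→2,k→7,0→8 4:f→4,z→4,k→4,0→4 5:f→5,z→4,k→9,0→10 6:f→6,z→4,k→6,0→10 7:f→6,z→4,k→7,0→2 8:f→2,z→2,k→2,0→4 9:f→4,z→4,k→9,0→11 10:f→10,z→4,k→11,0→4 11:f→4,z→4,k→11,0→4.
'fz': |S_i|=[24, 20, 7] end={s11,s12,s15,s17,s19,s22,s24} rej; 2/2 del acc.
'zz': |S_i|=[24, 10, 3] end={s19,s22,s24} ∉↓L; 2/2 single-dels accept.
'z0': |S_i|=[24, 10, 5] end={s0,s19,s22,s24,s8} rej; 2/2 single-dels accept.
'0kz': |S_i|=[24, 22, 18, 6] end={s11,s12,s15,s19,s22,s24} — reject; 3/3 deletions ∈↓L.
'000': run [24, 22, 12, 5] end={s0,s19,s22,s24,s8} ∉↓L; 3/3 single-dels accept.
'f0kf': run [24, 20, 15, 10, 3] end={s19,s22,s24} ∉↓L; 4/4 del acc.
6 minimals (antichain).

Antichain: [fz, zz, z0, 0kz, 000, f0kf].


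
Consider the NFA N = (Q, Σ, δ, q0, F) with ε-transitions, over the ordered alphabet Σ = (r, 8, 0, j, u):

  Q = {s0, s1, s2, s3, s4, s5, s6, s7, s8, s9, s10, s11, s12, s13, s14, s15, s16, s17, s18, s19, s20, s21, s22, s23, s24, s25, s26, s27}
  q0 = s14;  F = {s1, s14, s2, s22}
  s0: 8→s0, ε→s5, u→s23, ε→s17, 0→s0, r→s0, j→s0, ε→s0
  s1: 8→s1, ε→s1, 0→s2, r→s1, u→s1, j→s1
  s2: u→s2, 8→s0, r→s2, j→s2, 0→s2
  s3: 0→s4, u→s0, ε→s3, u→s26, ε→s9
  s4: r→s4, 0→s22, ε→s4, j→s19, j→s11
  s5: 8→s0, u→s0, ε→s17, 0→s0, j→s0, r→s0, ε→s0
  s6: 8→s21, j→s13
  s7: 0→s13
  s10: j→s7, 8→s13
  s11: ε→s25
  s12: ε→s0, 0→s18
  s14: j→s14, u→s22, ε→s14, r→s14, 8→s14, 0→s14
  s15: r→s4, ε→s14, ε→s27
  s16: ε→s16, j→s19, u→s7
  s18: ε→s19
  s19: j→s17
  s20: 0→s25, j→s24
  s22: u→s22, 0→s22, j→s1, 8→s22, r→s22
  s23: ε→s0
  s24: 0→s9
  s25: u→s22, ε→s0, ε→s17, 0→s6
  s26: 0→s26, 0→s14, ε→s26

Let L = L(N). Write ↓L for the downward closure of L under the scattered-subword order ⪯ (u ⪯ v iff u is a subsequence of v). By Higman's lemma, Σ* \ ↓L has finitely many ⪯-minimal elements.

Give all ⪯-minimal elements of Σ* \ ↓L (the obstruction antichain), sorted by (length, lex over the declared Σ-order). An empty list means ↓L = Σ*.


|Q|=28, |F|=4, |δ|=74 (20 ε).
min D↑ (5 st, q0=0, F={4}): 0:r→0,8→0,0→0,j→0,u→1 1:r→1,8→1,0→1,j→2,u→1 2:r→2,8→2,0→3,j→2,u→2 3:r→3,8→4,0→3,j→3,u→3 4:r→4,8→4,0→4,j→4,u→4.
'uj08': N↓-sim [8, 7, 6, 5, 4] end={s0,s17,s23,s5} — reject; 4/4 del acc.
1 minimals (antichain).

min(Σ*\↓L) = [uj08].


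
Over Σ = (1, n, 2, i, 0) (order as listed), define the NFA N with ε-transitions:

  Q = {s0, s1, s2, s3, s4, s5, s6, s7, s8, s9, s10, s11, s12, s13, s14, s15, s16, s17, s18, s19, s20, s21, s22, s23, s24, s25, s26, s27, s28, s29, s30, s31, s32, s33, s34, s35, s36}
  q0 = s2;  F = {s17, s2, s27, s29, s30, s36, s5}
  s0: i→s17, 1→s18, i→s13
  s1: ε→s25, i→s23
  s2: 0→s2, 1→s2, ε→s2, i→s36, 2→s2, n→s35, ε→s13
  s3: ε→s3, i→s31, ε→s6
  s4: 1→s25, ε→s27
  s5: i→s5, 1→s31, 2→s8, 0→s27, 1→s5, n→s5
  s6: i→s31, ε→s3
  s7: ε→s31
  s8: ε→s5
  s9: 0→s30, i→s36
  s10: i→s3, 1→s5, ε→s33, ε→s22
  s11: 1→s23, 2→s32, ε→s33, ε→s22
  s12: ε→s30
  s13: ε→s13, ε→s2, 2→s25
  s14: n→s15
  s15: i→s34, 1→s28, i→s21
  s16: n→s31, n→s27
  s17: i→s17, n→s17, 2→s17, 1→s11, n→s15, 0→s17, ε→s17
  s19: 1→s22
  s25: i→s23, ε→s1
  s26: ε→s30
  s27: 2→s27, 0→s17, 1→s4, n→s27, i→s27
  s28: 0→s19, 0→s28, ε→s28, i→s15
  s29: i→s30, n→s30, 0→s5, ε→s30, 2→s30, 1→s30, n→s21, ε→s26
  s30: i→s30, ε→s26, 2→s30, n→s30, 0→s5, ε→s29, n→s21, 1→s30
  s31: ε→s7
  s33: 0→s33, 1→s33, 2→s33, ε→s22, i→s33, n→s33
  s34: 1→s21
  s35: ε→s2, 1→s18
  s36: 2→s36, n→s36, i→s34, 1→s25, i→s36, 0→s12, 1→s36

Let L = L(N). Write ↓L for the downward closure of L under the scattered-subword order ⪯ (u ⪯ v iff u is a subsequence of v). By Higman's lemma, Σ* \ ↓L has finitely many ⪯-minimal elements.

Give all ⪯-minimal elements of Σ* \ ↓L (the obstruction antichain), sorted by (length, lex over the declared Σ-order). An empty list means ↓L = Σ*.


Antichain: [i00001].

|Q|=37, |F|=7, |δ|=100 (27 ε).
min D↑ (7 st, q0=0, F={6}): 0:1→0,n→0,2→0,i→1,0→0 1:1→1,n→1,2→1,i→1,0→2 2:1→2,n→2,2→2,i→2,0→3 3:1→3,n→3,2→3,i→3,0→4 4:1→4,n→4,2→4,i→4,0→5 5:1→6,n→5,2→5,i→5,0→5 6:1→6,n→6,2→6,i→6,0→6.
'i00001': run [28, 24, 23, 19, 15, 11, 10] end={s11,s15,s19,s21,s22,s23,s28,s32,s33,s34} — reject; 6/6 del acc.
1 words, ⪯-incomp.


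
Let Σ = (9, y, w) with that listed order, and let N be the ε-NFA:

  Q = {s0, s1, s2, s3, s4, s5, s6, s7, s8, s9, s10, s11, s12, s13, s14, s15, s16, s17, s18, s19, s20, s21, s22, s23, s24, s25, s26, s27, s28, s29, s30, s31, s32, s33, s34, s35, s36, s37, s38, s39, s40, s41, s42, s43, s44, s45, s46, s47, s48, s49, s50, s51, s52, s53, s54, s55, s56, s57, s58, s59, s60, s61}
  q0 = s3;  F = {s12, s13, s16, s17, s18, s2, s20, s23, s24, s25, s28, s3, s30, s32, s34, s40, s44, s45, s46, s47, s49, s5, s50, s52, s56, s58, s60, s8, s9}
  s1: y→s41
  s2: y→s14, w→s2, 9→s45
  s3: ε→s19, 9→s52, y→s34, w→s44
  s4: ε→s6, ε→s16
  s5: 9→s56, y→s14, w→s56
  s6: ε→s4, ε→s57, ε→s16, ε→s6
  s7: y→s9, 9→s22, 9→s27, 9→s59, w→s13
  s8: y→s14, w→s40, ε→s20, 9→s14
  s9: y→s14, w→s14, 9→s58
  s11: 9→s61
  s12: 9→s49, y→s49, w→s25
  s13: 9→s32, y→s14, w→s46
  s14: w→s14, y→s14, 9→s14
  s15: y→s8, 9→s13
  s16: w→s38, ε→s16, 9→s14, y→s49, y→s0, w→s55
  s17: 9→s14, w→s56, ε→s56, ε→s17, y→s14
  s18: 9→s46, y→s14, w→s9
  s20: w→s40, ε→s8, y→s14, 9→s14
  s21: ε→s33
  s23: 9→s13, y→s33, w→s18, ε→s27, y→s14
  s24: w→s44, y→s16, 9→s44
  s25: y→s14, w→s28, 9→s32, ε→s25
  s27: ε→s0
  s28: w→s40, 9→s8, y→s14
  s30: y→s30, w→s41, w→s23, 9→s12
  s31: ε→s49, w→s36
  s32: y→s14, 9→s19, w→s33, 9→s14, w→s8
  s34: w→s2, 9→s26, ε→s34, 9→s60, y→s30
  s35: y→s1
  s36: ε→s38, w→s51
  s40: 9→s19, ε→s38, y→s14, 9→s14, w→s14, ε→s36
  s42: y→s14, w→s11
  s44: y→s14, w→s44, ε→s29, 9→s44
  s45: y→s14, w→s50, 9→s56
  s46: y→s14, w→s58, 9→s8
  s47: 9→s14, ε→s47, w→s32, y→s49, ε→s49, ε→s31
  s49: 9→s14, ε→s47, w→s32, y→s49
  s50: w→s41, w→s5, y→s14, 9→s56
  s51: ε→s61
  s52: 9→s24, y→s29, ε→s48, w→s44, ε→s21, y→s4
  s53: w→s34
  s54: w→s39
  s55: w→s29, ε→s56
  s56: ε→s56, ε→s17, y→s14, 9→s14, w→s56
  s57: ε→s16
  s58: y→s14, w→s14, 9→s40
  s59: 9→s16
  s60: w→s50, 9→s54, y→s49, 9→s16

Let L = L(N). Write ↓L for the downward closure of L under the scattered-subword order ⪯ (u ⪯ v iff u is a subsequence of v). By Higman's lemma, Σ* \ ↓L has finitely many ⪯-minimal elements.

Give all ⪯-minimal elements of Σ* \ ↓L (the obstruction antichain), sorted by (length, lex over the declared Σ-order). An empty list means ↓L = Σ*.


|Q|=62, |F|=29, |δ|=152 (33 ε).
min D↑ (27 st, q0=0, F={9}): 0:9→1,y→2,w→3 1:9→4,y→5,w→3 2:9→6,y→7,w→8 3:9→3,y→9,w→3 4:9→3,y→5,w→3 5:9→9,y→10,w→11 6:9→5,y→10,w→12 7:9→13,y→7,w→14 8:9→15,y→9,w→8 9:9→9,y→9,w→9 10:9→9,y→10,w→16 11:9→9,y→9,w→11 12:9→11,y→9,w→17 13:9→10,y→10,w→18 14:9→19,y→9,w→20 15:9→11,y→9,w→12 16:9→9,y→9,w→21 17:9→11,y→9,w→11 18:9→16,y→9,w→22 19:9→16,y→9,w→23 20:9→23,y→9,w→24 21:9→9,y→9,w→25 22:9→21,y→9,w→25 23:9→21,y→9,w→26 24:9→26,y→9,w→9 25:9→9,y→9,w→9 26:9→25,y→9,w→9 [Hopcroft].
'wy': |S_i|=[50, 32, 2] end={s14,s33} ∉↓L; 2/2 single-dels accept.
'9y9': N↓-sim [50, 42, 23, 2] end={s14,s19} — reject; 3/3 deletions ∈↓L.
'999y': N↓-sim [50, 42, 24, 4, 1] end={s14} — reject; 4/4 single-dels accept.
'y999': |S_i|=[50, 44, 34, 22, 2] end={s14,s19} — reject; 4/4 deletions ∈↓L.
'y9www9': N↓-sim [50, 44, 34, 23, 17, 9, 2] end={s14,s19} ∉↓L; 6/6 deletions ∈↓L.
'yywwww': N↓-sim [50, 44, 27, 22, 15, 9, 3] end={s14,s51,s61} — reject; 6/6 deletions ∈↓L.
6 minimals (antichain).

min(Σ*\↓L) = [wy, 9y9, 999y, y999, y9www9, yywwww].


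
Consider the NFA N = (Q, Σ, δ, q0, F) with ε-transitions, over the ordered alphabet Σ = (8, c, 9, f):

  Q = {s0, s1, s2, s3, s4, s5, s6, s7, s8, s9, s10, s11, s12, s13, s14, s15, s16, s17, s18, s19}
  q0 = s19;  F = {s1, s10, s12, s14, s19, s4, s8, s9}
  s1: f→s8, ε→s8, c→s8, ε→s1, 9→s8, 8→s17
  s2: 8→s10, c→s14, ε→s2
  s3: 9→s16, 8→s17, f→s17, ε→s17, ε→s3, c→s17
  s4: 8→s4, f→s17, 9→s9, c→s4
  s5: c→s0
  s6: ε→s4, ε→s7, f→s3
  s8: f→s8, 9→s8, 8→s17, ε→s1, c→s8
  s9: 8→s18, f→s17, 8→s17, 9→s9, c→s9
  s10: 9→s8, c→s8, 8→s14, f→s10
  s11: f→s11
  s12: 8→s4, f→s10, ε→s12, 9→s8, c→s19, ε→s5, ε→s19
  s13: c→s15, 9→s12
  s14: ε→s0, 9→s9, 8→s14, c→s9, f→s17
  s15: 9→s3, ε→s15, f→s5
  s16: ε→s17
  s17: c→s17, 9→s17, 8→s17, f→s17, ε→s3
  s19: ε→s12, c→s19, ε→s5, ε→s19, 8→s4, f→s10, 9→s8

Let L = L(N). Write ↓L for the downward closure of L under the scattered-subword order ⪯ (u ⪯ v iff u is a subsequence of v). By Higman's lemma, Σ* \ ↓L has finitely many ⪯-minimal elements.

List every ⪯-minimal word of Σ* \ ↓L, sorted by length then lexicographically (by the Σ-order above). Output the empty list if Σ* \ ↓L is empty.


|Q|=20, |F|=8, |δ|=68 (18 ε).
min D↑ (7 st, q0=0, F={5}): 0:8→1,c→0,9→2,f→3 1:8→1,c→1,9→4,f→5 2:8→5,c→2,9→2,f→2 3:8→6,c→2,9→2,f→3 4:8→5,c→4,9→4,f→5 5:8→5,c→5,9→5,f→5 6:8→6,c→4,9→4,f→5.
'8f': run [14, 8, 3] end={s16,s17,s3} rej; 2/2 del acc.
'98': run [14, 7, 4] end={s16,s17,s18,s3} rej; 2/2 deletions ∈↓L.
'fc8': run [14, 10, 7, 4] end={s16,s17,s18,s3} rej; 3/3 deletions ∈↓L.
3 words, ⪯-incomp.

Antichain: [8f, 98, fc8].


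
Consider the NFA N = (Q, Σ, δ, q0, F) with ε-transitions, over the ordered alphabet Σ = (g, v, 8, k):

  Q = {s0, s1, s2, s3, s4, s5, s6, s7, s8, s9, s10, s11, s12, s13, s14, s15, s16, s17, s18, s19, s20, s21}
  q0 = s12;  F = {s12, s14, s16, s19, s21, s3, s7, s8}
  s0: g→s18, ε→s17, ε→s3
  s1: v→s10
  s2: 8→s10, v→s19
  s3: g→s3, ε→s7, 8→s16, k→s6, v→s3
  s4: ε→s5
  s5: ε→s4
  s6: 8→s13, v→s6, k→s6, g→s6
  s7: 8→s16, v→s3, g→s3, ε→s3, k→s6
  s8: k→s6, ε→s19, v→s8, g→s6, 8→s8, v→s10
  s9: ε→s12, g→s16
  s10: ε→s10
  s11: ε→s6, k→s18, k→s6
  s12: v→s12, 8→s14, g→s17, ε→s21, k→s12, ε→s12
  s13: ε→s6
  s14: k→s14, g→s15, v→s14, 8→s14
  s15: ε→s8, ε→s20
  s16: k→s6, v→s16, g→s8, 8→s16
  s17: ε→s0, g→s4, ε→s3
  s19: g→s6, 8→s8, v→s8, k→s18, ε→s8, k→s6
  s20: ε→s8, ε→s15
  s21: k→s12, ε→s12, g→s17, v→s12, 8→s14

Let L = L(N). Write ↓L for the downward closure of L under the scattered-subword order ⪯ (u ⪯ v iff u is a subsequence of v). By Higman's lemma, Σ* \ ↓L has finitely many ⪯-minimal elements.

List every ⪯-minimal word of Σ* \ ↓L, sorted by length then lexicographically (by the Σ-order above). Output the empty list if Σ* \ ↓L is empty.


|Q|=22, |F|=8, |δ|=67 (21 ε).
min D↑ (6 st, q0=0, F={4}): 0:g→1,v→0,8→2,k→0 1:g→1,v→1,8→3,k→4 2:g→5,v→2,8→2,k→2 3:g→5,v→3,8→3,k→4 4:g→4,v→4,8→4,k→4 5:g→4,v→5,8→5,k→4 [Hopcroft].
'gk': |S_i|=[18, 15, 3] end={s13,s18,s6} rej; 2/2 single-dels accept.
'8gg': run [18, 10, 8, 2] end={s13,s6} ∉↓L; 3/3 deletions ∈↓L.
2 words, ⪯-incomp.

Antichain: [gk, 8gg].


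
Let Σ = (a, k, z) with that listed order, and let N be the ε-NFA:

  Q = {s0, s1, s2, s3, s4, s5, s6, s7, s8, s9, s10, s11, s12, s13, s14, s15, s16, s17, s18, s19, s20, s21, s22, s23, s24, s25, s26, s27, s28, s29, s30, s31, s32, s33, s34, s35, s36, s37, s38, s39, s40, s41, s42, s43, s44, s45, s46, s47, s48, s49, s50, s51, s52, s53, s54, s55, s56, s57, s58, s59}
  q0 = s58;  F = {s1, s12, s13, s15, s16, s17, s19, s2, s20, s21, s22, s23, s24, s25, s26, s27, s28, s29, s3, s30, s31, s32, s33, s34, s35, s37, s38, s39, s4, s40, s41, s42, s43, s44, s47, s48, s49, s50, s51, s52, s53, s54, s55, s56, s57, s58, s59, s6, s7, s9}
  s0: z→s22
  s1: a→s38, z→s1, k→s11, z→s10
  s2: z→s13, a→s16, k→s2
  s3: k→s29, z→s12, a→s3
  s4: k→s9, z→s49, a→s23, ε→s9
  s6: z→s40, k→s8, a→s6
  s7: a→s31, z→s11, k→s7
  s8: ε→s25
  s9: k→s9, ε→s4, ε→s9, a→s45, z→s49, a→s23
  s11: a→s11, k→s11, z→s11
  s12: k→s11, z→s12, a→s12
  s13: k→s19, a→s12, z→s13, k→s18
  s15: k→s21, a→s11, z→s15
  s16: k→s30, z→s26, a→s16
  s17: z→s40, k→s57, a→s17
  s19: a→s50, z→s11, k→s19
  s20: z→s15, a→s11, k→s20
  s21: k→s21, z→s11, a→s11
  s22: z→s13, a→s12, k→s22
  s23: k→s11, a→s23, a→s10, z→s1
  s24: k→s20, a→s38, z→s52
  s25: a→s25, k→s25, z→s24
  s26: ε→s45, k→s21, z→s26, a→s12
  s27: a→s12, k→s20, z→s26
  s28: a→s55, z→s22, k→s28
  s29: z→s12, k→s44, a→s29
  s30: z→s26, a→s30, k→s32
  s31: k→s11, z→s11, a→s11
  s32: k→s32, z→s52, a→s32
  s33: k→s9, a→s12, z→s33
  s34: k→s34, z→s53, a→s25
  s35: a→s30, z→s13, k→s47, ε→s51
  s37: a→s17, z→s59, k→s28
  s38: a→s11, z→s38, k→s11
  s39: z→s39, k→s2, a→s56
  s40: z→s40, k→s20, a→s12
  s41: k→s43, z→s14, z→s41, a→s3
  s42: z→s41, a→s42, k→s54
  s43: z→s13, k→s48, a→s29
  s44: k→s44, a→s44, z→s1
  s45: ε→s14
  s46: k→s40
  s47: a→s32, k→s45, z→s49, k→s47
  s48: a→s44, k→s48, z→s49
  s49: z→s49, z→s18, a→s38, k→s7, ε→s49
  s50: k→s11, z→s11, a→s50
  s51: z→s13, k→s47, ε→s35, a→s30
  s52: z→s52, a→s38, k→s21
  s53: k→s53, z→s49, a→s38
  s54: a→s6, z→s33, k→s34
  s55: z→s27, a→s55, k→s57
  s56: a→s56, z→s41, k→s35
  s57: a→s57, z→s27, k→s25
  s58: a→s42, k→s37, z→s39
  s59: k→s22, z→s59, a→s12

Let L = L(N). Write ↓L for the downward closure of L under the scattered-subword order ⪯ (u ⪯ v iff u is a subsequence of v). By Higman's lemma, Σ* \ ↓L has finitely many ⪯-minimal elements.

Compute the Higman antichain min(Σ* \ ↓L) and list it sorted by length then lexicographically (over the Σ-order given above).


|Q|=60, |F|=50, |δ|=171 (9 ε).
min D↑ (49 st, q0=0, F={31}): 0:a→1,k→2,z→3 1:a→1,k→4,z→5 2:a→6,k→7,z→8 3:a→9,k→10,z→3 4:a→11,k→12,z→13 5:a→14,k→15,z→5 6:a→6,k→16,z→17 7:a→18,k→7,z→19 8:a→20,k→19,z→8 9:a→9,k→21,z→5 10:a→22,k→10,z→23 11:a→11,k→24,z→17 12:a→24,k→12,z→25 13:a→20,k→26,z→13 14:a→14,k→27,z→20 15:a→27,k→28,z→23 16:a→16,k→24,z→29 17:a→20,k→30,z→17 18:a→18,k→16,z→29 19:a→20,k→19,z→23 20:a→20,k→31,z→20 21:a→32,k→33,z→23 22:a→22,k→32,z→34 23:a→20,k→35,z→23 24:a→24,k→24,z→36 25:a→37,k→25,z→38 26:a→39,k→26,z→38 27:a→27,k→40,z→20 28:a→40,k→28,z→38 29:a→20,k→30,z→34 30:a→31,k→30,z→41 31:a→31,k→31,z→31 32:a→32,k→42,z→34 33:a→42,k→33,z→38 34:a→20,k→43,z→34 35:a→44,k→35,z→31 36:a→37,k→30,z→45 37:a→31,k→31,z→37 38:a→37,k→46,z→38 39:a→39,k→31,z→47 40:a→40,k→40,z→47 41:a→31,k→43,z→41 42:a→42,k→42,z→45 43:a→31,k→43,z→31 44:a→44,k→31,z→31 45:a→37,k→43,z→45 46:a→48,k→46,z→31 47:a→37,k→31,z→47 48:a→31,k→31,z→31 (ε-aug+det+¬).
'kzak': |S_i|=[56, 50, 29, 10, 1] end={s11} rej; 4/4 del acc.
'azazk': run [56, 49, 33, 13, 5, 1] end={s11} — reject; 5/5 del acc.
'kazka': run [56, 50, 29, 15, 4, 1] end={s11} rej; 5/5 deletions ∈↓L.
'zkzkz': N↓-sim [56, 44, 35, 18, 7, 1] end={s11} rej; 5/5 del acc.
'akkzaa': N↓-sim [56, 49, 42, 28, 14, 3, 1] end={s11} rej; 6/6 deletions ∈↓L.
'kkzzkz': N↓-sim [56, 50, 39, 23, 18, 7, 1] end={s11} ∉↓L; 6/6 del acc.
6 minimals (antichain).

Antichain: [kzak, azazk, kazka, zkzkz, akkzaa, kkzzkz].


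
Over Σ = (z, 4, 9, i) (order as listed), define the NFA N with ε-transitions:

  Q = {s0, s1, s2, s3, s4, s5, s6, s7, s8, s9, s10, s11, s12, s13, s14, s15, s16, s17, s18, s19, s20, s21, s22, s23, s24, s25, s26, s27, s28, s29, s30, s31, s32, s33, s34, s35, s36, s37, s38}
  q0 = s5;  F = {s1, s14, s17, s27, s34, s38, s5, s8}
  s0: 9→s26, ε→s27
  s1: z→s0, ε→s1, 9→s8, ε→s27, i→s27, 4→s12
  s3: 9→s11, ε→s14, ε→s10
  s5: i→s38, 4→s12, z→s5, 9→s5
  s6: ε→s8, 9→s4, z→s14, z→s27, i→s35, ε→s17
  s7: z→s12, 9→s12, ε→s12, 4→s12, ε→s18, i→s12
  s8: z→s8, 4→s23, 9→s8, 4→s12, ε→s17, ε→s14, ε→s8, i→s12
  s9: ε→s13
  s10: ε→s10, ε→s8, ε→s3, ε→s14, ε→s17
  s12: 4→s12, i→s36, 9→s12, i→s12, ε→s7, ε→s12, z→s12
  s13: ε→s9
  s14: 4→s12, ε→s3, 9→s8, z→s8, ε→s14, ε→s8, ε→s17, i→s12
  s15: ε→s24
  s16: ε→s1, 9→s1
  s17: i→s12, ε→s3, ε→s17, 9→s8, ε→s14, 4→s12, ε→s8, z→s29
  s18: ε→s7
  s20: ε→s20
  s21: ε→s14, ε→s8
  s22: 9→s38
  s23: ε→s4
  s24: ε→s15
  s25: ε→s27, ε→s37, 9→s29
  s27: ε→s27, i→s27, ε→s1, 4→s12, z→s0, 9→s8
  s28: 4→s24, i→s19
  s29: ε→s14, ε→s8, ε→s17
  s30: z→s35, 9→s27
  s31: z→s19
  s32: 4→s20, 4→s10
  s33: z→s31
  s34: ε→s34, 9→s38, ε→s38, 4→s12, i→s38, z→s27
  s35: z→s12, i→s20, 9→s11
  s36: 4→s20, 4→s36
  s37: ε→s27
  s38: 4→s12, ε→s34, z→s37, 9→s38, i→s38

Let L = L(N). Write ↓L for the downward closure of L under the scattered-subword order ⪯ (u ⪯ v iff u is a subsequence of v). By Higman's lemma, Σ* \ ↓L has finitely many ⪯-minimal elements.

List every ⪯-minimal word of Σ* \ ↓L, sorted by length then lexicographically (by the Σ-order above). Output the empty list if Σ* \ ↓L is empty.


|Q|=39, |F|=8, |δ|=112 (48 ε).
min D↑ (5 st, q0=0, F={1}): 0:z→0,4→1,9→0,i→2 1:z→1,4→1,9→1,i→1 2:z→3,4→1,9→2,i→2 3:z→3,4→1,9→4,i→3 4:z→4,4→1,9→4,i→1.
'4': |S_i|=[22, 7] end={s12,s18,s20,s23,s36,s4,s7} ∉↓L; 1/1 single-dels accept.
'iz9i': |S_i|=[22, 21, 19, 15, 5] end={s12,s18,s20,s36,s7} — reject; 4/4 single-dels accept.
2 words, ⪯-incomp.

min(Σ*\↓L) = [4, iz9i].


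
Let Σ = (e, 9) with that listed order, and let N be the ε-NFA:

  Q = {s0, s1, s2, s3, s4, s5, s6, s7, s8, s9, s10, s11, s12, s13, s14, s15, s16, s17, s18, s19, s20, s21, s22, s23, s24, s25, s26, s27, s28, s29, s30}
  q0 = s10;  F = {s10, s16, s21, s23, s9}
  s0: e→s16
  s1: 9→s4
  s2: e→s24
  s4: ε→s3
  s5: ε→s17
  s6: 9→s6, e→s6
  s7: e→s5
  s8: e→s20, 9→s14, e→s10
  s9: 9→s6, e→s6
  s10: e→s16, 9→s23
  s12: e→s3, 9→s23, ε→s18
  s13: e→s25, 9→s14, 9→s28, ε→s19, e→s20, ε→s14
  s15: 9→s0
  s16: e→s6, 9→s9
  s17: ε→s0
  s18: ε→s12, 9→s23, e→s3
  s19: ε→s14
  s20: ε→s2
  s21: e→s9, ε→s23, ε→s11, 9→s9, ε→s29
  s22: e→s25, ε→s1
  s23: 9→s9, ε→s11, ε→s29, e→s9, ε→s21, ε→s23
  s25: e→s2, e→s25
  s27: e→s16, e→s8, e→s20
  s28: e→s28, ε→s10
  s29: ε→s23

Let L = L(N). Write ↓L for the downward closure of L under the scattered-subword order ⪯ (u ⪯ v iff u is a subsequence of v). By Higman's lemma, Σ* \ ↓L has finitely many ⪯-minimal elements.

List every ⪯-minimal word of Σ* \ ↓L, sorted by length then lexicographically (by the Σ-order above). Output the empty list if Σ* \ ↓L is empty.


|Q|=31, |F|=5, |δ|=54 (19 ε).
min D↑ (5 st, q0=0, F={3}): 0:e→1,9→2 1:e→3,9→4 2:e→4,9→4 3:e→3,9→3 4:e→3,9→3.
'ee': run [8, 3, 1] end={s6} — reject; 2/2 deletions ∈↓L.
'e99': |S_i|=[8, 3, 2, 1] end={s6} rej; 3/3 single-dels accept.
'9e9': run [8, 6, 2, 1] end={s6} rej; 3/3 deletions ∈↓L.
'99e': N↓-sim [8, 6, 2, 1] end={s6} rej; 3/3 deletions ∈↓L.
'999': run [8, 6, 2, 1] end={s6} ∉↓L; 3/3 single-dels accept.
5 minimals (antichain).

Antichain: [ee, e99, 9e9, 99e, 999].


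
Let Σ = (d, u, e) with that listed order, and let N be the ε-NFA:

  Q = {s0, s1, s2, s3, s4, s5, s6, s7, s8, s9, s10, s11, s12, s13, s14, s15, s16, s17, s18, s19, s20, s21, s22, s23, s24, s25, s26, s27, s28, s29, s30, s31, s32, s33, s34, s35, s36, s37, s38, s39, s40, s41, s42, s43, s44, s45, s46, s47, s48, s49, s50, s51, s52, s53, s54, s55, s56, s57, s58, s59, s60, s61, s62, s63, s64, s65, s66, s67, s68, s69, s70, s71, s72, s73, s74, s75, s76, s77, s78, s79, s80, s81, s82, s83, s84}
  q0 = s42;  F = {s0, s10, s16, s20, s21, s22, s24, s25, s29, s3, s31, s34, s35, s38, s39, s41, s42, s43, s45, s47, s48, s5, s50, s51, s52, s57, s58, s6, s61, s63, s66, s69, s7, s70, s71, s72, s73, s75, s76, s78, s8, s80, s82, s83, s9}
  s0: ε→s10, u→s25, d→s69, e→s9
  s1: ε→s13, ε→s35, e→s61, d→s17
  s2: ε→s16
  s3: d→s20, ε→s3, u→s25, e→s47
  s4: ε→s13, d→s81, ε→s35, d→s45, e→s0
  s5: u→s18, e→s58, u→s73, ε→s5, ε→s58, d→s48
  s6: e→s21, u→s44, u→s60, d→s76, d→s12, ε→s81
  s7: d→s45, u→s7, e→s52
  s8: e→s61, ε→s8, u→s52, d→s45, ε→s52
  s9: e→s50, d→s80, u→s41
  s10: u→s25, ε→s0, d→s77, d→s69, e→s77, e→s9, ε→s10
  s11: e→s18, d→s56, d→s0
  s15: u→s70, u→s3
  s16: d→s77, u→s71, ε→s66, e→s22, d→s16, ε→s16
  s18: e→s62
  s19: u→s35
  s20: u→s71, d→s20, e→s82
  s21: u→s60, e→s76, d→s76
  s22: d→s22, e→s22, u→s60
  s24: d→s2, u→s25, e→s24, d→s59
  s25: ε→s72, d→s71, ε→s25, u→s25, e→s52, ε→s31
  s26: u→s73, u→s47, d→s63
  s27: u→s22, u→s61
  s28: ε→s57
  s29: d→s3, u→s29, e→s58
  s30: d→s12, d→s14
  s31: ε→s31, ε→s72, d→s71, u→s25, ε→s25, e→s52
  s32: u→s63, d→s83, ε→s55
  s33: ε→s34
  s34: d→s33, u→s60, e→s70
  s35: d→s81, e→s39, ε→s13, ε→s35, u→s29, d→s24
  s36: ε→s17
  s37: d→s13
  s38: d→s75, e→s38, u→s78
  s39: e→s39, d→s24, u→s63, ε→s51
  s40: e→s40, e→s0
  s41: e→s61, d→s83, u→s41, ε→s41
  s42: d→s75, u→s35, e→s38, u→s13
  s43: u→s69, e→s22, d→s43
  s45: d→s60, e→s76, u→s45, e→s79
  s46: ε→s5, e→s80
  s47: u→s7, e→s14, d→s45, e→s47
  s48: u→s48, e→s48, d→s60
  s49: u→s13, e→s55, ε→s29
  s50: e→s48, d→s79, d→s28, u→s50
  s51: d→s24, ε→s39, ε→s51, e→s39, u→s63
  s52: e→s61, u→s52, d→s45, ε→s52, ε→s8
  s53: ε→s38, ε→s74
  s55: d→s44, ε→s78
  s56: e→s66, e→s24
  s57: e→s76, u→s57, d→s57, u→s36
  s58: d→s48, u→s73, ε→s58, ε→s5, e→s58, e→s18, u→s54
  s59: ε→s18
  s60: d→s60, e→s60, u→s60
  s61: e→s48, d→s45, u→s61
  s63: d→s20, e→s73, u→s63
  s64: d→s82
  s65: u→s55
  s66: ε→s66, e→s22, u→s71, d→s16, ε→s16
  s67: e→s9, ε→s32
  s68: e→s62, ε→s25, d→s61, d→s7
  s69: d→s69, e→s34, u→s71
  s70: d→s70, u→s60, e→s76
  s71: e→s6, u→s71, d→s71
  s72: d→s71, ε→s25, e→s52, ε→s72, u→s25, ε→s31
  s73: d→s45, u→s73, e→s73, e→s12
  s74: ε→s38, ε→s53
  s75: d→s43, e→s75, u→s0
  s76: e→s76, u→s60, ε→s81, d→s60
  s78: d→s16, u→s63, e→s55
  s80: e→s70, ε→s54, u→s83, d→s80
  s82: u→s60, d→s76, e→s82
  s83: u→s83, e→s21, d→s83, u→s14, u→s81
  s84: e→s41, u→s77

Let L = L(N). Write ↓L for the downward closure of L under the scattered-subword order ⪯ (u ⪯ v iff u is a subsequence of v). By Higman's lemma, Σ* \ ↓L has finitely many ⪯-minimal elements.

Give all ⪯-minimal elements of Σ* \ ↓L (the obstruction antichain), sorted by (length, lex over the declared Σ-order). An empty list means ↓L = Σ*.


min(Σ*\↓L) = [ddeu, uuedd, eudeu, dueeed].

|Q|=85, |F|=45, |δ|=247 (53 ε).
min D↑ (39 st, q0=0, F={20}): 0:d→1,u→2,e→3 1:d→4,u→5,e→1 2:d→6,u→7,e→8 3:d→1,u→9,e→3 4:d→4,u→10,e→11 5:d→10,u→12,e→13 6:d→14,u→12,e→6 7:d→15,u→7,e→16 8:d→6,u→17,e→8 9:d→14,u→17,e→9 10:d→10,u→18,e→19 11:d→11,u→20,e→11 12:d→18,u→12,e→21 13:d→22,u→23,e→24 14:d→14,u→18,e→11 15:d→25,u→12,e→26 16:d→27,u→28,e→16 17:d→25,u→17,e→28 18:d→18,u→18,e→29 19:d→19,u→20,e→30 20:d→20,u→20,e→20 21:d→31,u→21,e→32 22:d→22,u→33,e→30 23:d→33,u→23,e→32 24:d→34,u→24,e→27 25:d→25,u→18,e→35 26:d→31,u→36,e→26 27:d→20,u→27,e→27 28:d→31,u→28,e→28 29:d→37,u→20,e→38 30:d→30,u→20,e→37 31:d→20,u→31,e→37 32:d→31,u→32,e→27 33:d→33,u→33,e→38 34:d→34,u→34,e→37 35:d→37,u→20,e→35 36:d→31,u→36,e→21 37:d→20,u→20,e→37 38:d→37,u→20,e→37 (ε-aug+det+¬).
'ddeu': |S_i|=[63, 50, 33, 14, 2] end={s44,s60} rej; 4/4 deletions ∈↓L.
'uuedd': N↓-sim [63, 59, 38, 23, 7, 1] end={s60} rej; 5/5 single-dels accept.
'eudeu': N↓-sim [63, 58, 47, 28, 13, 2] end={s44,s60} ∉↓L; 5/5 del acc.
'dueeed': N↓-sim [63, 50, 36, 28, 14, 5, 1] end={s60} rej; 6/6 single-dels accept.
4 words, ⪯-incomp.
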